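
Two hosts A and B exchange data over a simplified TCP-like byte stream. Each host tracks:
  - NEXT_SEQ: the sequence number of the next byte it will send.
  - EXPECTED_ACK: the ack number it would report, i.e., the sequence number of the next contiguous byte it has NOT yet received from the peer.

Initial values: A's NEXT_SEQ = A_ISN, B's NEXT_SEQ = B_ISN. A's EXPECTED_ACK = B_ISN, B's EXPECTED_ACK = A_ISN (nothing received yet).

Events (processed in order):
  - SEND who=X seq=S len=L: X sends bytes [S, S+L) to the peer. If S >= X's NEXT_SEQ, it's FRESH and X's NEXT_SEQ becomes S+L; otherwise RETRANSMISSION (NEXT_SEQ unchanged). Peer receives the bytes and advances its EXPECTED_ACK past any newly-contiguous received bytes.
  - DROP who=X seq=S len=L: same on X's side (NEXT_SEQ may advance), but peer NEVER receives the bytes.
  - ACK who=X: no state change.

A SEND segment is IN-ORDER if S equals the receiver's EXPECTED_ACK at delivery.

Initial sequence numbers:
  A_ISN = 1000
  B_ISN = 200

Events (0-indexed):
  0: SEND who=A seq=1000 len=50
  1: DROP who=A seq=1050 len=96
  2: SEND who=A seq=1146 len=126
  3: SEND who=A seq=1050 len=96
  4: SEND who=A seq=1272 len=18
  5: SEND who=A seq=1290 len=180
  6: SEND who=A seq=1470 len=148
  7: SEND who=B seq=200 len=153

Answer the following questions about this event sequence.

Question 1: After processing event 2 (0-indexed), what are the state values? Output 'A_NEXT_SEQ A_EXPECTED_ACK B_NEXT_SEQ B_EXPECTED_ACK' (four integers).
After event 0: A_seq=1050 A_ack=200 B_seq=200 B_ack=1050
After event 1: A_seq=1146 A_ack=200 B_seq=200 B_ack=1050
After event 2: A_seq=1272 A_ack=200 B_seq=200 B_ack=1050

1272 200 200 1050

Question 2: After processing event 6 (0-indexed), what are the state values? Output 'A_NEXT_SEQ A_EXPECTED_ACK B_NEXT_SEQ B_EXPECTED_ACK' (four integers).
After event 0: A_seq=1050 A_ack=200 B_seq=200 B_ack=1050
After event 1: A_seq=1146 A_ack=200 B_seq=200 B_ack=1050
After event 2: A_seq=1272 A_ack=200 B_seq=200 B_ack=1050
After event 3: A_seq=1272 A_ack=200 B_seq=200 B_ack=1272
After event 4: A_seq=1290 A_ack=200 B_seq=200 B_ack=1290
After event 5: A_seq=1470 A_ack=200 B_seq=200 B_ack=1470
After event 6: A_seq=1618 A_ack=200 B_seq=200 B_ack=1618

1618 200 200 1618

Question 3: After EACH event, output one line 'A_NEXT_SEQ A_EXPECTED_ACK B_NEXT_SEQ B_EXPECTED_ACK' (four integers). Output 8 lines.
1050 200 200 1050
1146 200 200 1050
1272 200 200 1050
1272 200 200 1272
1290 200 200 1290
1470 200 200 1470
1618 200 200 1618
1618 353 353 1618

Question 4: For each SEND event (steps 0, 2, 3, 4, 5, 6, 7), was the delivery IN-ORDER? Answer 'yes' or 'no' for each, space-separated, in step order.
Answer: yes no yes yes yes yes yes

Derivation:
Step 0: SEND seq=1000 -> in-order
Step 2: SEND seq=1146 -> out-of-order
Step 3: SEND seq=1050 -> in-order
Step 4: SEND seq=1272 -> in-order
Step 5: SEND seq=1290 -> in-order
Step 6: SEND seq=1470 -> in-order
Step 7: SEND seq=200 -> in-order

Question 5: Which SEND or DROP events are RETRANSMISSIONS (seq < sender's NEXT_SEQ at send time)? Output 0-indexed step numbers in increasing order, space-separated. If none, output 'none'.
Step 0: SEND seq=1000 -> fresh
Step 1: DROP seq=1050 -> fresh
Step 2: SEND seq=1146 -> fresh
Step 3: SEND seq=1050 -> retransmit
Step 4: SEND seq=1272 -> fresh
Step 5: SEND seq=1290 -> fresh
Step 6: SEND seq=1470 -> fresh
Step 7: SEND seq=200 -> fresh

Answer: 3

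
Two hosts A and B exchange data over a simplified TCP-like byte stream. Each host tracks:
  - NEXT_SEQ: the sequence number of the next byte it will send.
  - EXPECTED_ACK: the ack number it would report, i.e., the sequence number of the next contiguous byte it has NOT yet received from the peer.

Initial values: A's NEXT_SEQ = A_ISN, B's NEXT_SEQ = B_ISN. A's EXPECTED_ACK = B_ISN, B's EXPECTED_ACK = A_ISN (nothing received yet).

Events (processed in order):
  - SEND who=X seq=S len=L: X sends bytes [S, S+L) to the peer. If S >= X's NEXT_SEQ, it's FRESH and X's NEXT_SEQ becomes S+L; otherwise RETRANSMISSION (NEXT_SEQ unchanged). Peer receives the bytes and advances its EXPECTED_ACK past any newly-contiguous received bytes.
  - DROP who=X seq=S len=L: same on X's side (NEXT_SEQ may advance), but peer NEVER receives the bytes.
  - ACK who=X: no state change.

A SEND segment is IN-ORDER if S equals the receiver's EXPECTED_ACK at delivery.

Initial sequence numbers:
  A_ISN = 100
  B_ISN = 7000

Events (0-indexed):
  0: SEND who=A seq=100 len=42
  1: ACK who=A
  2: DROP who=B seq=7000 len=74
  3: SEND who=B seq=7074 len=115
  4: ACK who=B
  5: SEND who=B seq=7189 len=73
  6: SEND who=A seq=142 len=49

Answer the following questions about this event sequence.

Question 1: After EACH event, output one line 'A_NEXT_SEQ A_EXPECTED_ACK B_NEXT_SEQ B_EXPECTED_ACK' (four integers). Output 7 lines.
142 7000 7000 142
142 7000 7000 142
142 7000 7074 142
142 7000 7189 142
142 7000 7189 142
142 7000 7262 142
191 7000 7262 191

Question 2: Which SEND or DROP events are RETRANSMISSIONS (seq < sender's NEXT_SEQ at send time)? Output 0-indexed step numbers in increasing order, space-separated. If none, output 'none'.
Step 0: SEND seq=100 -> fresh
Step 2: DROP seq=7000 -> fresh
Step 3: SEND seq=7074 -> fresh
Step 5: SEND seq=7189 -> fresh
Step 6: SEND seq=142 -> fresh

Answer: none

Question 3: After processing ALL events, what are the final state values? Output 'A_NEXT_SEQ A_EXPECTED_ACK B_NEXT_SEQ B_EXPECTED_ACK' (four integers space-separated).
After event 0: A_seq=142 A_ack=7000 B_seq=7000 B_ack=142
After event 1: A_seq=142 A_ack=7000 B_seq=7000 B_ack=142
After event 2: A_seq=142 A_ack=7000 B_seq=7074 B_ack=142
After event 3: A_seq=142 A_ack=7000 B_seq=7189 B_ack=142
After event 4: A_seq=142 A_ack=7000 B_seq=7189 B_ack=142
After event 5: A_seq=142 A_ack=7000 B_seq=7262 B_ack=142
After event 6: A_seq=191 A_ack=7000 B_seq=7262 B_ack=191

Answer: 191 7000 7262 191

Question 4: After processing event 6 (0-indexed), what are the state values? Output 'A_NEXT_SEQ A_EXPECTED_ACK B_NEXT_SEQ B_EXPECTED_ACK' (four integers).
After event 0: A_seq=142 A_ack=7000 B_seq=7000 B_ack=142
After event 1: A_seq=142 A_ack=7000 B_seq=7000 B_ack=142
After event 2: A_seq=142 A_ack=7000 B_seq=7074 B_ack=142
After event 3: A_seq=142 A_ack=7000 B_seq=7189 B_ack=142
After event 4: A_seq=142 A_ack=7000 B_seq=7189 B_ack=142
After event 5: A_seq=142 A_ack=7000 B_seq=7262 B_ack=142
After event 6: A_seq=191 A_ack=7000 B_seq=7262 B_ack=191

191 7000 7262 191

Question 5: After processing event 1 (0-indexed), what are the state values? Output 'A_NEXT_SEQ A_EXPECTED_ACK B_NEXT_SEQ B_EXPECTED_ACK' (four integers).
After event 0: A_seq=142 A_ack=7000 B_seq=7000 B_ack=142
After event 1: A_seq=142 A_ack=7000 B_seq=7000 B_ack=142

142 7000 7000 142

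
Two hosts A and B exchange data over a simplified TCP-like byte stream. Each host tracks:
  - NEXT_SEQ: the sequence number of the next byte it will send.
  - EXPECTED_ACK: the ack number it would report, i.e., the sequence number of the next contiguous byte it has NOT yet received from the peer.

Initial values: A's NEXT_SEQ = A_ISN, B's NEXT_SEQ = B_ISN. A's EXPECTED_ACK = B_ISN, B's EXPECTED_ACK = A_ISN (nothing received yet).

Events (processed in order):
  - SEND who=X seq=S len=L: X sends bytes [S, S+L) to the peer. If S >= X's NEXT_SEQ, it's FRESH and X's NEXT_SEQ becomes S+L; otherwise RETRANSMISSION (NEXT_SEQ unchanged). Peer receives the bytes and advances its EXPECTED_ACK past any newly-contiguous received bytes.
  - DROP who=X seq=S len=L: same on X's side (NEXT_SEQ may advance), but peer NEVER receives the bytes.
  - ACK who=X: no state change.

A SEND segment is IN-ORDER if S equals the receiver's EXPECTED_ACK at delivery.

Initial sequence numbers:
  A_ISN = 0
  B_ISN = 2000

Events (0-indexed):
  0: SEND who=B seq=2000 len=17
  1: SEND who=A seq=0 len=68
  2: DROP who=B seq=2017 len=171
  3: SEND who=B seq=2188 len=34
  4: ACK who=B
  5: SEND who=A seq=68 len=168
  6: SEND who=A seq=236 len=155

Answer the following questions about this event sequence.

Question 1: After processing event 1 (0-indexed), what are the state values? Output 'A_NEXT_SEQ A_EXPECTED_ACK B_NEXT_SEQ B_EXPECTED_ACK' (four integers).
After event 0: A_seq=0 A_ack=2017 B_seq=2017 B_ack=0
After event 1: A_seq=68 A_ack=2017 B_seq=2017 B_ack=68

68 2017 2017 68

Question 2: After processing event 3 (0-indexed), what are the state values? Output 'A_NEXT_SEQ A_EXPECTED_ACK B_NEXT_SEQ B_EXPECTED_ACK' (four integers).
After event 0: A_seq=0 A_ack=2017 B_seq=2017 B_ack=0
After event 1: A_seq=68 A_ack=2017 B_seq=2017 B_ack=68
After event 2: A_seq=68 A_ack=2017 B_seq=2188 B_ack=68
After event 3: A_seq=68 A_ack=2017 B_seq=2222 B_ack=68

68 2017 2222 68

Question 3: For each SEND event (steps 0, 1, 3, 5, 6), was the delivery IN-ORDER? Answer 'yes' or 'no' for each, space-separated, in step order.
Step 0: SEND seq=2000 -> in-order
Step 1: SEND seq=0 -> in-order
Step 3: SEND seq=2188 -> out-of-order
Step 5: SEND seq=68 -> in-order
Step 6: SEND seq=236 -> in-order

Answer: yes yes no yes yes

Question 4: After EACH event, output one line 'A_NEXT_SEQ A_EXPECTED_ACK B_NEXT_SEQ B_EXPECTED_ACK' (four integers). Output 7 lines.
0 2017 2017 0
68 2017 2017 68
68 2017 2188 68
68 2017 2222 68
68 2017 2222 68
236 2017 2222 236
391 2017 2222 391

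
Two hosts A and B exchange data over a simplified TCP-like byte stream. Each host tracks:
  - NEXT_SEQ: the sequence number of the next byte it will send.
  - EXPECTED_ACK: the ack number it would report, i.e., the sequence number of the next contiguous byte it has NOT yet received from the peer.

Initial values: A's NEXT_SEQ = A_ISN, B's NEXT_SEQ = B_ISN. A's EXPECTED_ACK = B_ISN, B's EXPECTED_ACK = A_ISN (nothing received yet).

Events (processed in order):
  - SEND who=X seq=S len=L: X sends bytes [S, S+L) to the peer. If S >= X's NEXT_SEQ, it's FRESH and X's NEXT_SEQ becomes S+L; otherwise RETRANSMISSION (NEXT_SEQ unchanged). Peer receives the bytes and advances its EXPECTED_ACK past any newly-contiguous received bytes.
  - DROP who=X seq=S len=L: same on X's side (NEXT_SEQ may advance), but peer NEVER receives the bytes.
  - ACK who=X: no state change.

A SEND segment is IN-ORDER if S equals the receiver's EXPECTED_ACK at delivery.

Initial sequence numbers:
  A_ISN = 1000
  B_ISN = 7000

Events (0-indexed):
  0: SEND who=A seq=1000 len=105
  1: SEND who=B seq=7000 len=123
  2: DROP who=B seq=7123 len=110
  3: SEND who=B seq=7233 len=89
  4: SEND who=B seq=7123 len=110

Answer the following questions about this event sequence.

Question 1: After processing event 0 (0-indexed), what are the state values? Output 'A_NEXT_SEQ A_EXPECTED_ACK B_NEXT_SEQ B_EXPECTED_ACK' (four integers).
After event 0: A_seq=1105 A_ack=7000 B_seq=7000 B_ack=1105

1105 7000 7000 1105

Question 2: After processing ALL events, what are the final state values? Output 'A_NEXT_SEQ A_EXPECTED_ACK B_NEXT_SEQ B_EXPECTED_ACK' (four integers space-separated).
Answer: 1105 7322 7322 1105

Derivation:
After event 0: A_seq=1105 A_ack=7000 B_seq=7000 B_ack=1105
After event 1: A_seq=1105 A_ack=7123 B_seq=7123 B_ack=1105
After event 2: A_seq=1105 A_ack=7123 B_seq=7233 B_ack=1105
After event 3: A_seq=1105 A_ack=7123 B_seq=7322 B_ack=1105
After event 4: A_seq=1105 A_ack=7322 B_seq=7322 B_ack=1105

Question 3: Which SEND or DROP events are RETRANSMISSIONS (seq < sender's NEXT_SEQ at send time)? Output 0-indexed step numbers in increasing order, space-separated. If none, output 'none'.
Step 0: SEND seq=1000 -> fresh
Step 1: SEND seq=7000 -> fresh
Step 2: DROP seq=7123 -> fresh
Step 3: SEND seq=7233 -> fresh
Step 4: SEND seq=7123 -> retransmit

Answer: 4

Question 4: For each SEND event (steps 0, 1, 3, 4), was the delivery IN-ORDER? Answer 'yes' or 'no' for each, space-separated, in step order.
Step 0: SEND seq=1000 -> in-order
Step 1: SEND seq=7000 -> in-order
Step 3: SEND seq=7233 -> out-of-order
Step 4: SEND seq=7123 -> in-order

Answer: yes yes no yes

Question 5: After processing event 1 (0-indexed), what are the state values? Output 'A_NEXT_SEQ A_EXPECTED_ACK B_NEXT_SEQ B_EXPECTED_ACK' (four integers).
After event 0: A_seq=1105 A_ack=7000 B_seq=7000 B_ack=1105
After event 1: A_seq=1105 A_ack=7123 B_seq=7123 B_ack=1105

1105 7123 7123 1105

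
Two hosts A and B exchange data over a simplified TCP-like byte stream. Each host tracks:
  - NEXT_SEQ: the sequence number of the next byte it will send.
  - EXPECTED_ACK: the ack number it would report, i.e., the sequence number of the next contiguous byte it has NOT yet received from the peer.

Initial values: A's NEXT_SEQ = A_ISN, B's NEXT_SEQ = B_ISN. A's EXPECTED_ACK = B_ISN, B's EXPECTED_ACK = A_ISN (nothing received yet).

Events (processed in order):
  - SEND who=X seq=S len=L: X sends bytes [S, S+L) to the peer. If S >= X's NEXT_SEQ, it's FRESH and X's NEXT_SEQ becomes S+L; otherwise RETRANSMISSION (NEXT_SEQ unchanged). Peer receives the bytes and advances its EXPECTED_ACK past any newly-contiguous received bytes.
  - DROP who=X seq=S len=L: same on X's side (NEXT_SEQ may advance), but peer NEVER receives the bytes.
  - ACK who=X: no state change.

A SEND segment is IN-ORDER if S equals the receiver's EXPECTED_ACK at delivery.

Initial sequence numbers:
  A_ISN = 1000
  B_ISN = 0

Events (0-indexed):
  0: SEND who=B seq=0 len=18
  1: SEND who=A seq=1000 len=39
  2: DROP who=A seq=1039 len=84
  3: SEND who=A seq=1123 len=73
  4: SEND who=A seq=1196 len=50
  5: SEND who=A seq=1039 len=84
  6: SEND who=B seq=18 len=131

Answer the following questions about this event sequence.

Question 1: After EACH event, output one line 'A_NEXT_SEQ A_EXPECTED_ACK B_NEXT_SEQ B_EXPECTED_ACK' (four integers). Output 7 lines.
1000 18 18 1000
1039 18 18 1039
1123 18 18 1039
1196 18 18 1039
1246 18 18 1039
1246 18 18 1246
1246 149 149 1246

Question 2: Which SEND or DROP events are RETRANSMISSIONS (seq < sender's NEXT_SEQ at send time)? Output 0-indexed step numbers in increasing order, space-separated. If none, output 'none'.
Answer: 5

Derivation:
Step 0: SEND seq=0 -> fresh
Step 1: SEND seq=1000 -> fresh
Step 2: DROP seq=1039 -> fresh
Step 3: SEND seq=1123 -> fresh
Step 4: SEND seq=1196 -> fresh
Step 5: SEND seq=1039 -> retransmit
Step 6: SEND seq=18 -> fresh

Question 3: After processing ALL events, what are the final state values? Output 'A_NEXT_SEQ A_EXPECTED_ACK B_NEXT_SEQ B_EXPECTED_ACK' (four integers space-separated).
After event 0: A_seq=1000 A_ack=18 B_seq=18 B_ack=1000
After event 1: A_seq=1039 A_ack=18 B_seq=18 B_ack=1039
After event 2: A_seq=1123 A_ack=18 B_seq=18 B_ack=1039
After event 3: A_seq=1196 A_ack=18 B_seq=18 B_ack=1039
After event 4: A_seq=1246 A_ack=18 B_seq=18 B_ack=1039
After event 5: A_seq=1246 A_ack=18 B_seq=18 B_ack=1246
After event 6: A_seq=1246 A_ack=149 B_seq=149 B_ack=1246

Answer: 1246 149 149 1246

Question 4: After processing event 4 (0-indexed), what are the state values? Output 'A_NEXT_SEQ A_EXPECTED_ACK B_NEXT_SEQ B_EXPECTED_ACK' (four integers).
After event 0: A_seq=1000 A_ack=18 B_seq=18 B_ack=1000
After event 1: A_seq=1039 A_ack=18 B_seq=18 B_ack=1039
After event 2: A_seq=1123 A_ack=18 B_seq=18 B_ack=1039
After event 3: A_seq=1196 A_ack=18 B_seq=18 B_ack=1039
After event 4: A_seq=1246 A_ack=18 B_seq=18 B_ack=1039

1246 18 18 1039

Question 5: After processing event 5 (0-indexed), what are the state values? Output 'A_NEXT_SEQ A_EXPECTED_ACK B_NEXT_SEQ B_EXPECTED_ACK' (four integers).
After event 0: A_seq=1000 A_ack=18 B_seq=18 B_ack=1000
After event 1: A_seq=1039 A_ack=18 B_seq=18 B_ack=1039
After event 2: A_seq=1123 A_ack=18 B_seq=18 B_ack=1039
After event 3: A_seq=1196 A_ack=18 B_seq=18 B_ack=1039
After event 4: A_seq=1246 A_ack=18 B_seq=18 B_ack=1039
After event 5: A_seq=1246 A_ack=18 B_seq=18 B_ack=1246

1246 18 18 1246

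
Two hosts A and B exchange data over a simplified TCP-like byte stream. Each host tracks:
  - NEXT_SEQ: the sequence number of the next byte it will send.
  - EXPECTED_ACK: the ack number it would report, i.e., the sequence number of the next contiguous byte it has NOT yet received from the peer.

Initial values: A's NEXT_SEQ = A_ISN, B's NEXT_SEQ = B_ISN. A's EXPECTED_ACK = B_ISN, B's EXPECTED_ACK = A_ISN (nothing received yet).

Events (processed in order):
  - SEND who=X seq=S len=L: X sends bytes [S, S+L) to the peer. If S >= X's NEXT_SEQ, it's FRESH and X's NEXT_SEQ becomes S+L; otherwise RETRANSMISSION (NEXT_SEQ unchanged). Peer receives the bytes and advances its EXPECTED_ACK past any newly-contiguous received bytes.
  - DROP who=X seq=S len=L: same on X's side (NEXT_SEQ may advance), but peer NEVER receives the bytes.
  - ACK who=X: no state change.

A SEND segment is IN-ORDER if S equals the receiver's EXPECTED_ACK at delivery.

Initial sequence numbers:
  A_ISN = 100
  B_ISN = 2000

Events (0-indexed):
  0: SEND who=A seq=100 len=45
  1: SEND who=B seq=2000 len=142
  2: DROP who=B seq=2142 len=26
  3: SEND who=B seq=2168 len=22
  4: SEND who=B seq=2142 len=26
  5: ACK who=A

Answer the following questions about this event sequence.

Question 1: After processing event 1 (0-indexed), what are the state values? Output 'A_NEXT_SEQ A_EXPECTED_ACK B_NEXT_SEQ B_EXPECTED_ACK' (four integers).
After event 0: A_seq=145 A_ack=2000 B_seq=2000 B_ack=145
After event 1: A_seq=145 A_ack=2142 B_seq=2142 B_ack=145

145 2142 2142 145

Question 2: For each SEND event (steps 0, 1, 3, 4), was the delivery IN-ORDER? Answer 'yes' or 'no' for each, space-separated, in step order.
Step 0: SEND seq=100 -> in-order
Step 1: SEND seq=2000 -> in-order
Step 3: SEND seq=2168 -> out-of-order
Step 4: SEND seq=2142 -> in-order

Answer: yes yes no yes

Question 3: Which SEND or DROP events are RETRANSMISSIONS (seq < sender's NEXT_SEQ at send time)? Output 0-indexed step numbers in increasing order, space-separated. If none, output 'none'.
Step 0: SEND seq=100 -> fresh
Step 1: SEND seq=2000 -> fresh
Step 2: DROP seq=2142 -> fresh
Step 3: SEND seq=2168 -> fresh
Step 4: SEND seq=2142 -> retransmit

Answer: 4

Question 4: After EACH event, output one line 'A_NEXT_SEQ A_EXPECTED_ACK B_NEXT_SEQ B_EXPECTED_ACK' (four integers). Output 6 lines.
145 2000 2000 145
145 2142 2142 145
145 2142 2168 145
145 2142 2190 145
145 2190 2190 145
145 2190 2190 145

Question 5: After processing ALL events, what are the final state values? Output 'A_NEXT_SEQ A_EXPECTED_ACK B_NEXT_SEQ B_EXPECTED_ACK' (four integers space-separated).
After event 0: A_seq=145 A_ack=2000 B_seq=2000 B_ack=145
After event 1: A_seq=145 A_ack=2142 B_seq=2142 B_ack=145
After event 2: A_seq=145 A_ack=2142 B_seq=2168 B_ack=145
After event 3: A_seq=145 A_ack=2142 B_seq=2190 B_ack=145
After event 4: A_seq=145 A_ack=2190 B_seq=2190 B_ack=145
After event 5: A_seq=145 A_ack=2190 B_seq=2190 B_ack=145

Answer: 145 2190 2190 145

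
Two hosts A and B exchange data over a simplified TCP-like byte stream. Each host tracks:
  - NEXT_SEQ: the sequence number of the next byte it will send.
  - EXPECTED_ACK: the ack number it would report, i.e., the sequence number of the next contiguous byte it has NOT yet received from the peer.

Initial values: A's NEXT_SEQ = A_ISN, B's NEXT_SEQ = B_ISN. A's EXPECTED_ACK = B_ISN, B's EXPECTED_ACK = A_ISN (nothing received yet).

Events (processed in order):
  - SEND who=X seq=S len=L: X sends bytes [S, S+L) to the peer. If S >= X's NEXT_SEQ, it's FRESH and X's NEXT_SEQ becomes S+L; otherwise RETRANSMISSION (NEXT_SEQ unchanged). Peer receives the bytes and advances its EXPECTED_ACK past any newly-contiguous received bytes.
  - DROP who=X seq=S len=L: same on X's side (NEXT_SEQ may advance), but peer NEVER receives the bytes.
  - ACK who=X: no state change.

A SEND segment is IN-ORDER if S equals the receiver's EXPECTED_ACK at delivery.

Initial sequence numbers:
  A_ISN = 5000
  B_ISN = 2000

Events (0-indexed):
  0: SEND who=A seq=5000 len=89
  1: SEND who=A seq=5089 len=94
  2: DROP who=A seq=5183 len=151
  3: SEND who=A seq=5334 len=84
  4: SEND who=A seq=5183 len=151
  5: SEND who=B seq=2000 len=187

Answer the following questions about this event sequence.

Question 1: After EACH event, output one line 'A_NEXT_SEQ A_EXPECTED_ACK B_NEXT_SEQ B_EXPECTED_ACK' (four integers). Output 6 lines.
5089 2000 2000 5089
5183 2000 2000 5183
5334 2000 2000 5183
5418 2000 2000 5183
5418 2000 2000 5418
5418 2187 2187 5418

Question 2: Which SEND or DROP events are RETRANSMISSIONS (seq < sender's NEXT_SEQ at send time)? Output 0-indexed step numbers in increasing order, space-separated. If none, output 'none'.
Answer: 4

Derivation:
Step 0: SEND seq=5000 -> fresh
Step 1: SEND seq=5089 -> fresh
Step 2: DROP seq=5183 -> fresh
Step 3: SEND seq=5334 -> fresh
Step 4: SEND seq=5183 -> retransmit
Step 5: SEND seq=2000 -> fresh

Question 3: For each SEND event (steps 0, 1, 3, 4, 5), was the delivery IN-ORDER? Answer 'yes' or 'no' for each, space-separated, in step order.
Step 0: SEND seq=5000 -> in-order
Step 1: SEND seq=5089 -> in-order
Step 3: SEND seq=5334 -> out-of-order
Step 4: SEND seq=5183 -> in-order
Step 5: SEND seq=2000 -> in-order

Answer: yes yes no yes yes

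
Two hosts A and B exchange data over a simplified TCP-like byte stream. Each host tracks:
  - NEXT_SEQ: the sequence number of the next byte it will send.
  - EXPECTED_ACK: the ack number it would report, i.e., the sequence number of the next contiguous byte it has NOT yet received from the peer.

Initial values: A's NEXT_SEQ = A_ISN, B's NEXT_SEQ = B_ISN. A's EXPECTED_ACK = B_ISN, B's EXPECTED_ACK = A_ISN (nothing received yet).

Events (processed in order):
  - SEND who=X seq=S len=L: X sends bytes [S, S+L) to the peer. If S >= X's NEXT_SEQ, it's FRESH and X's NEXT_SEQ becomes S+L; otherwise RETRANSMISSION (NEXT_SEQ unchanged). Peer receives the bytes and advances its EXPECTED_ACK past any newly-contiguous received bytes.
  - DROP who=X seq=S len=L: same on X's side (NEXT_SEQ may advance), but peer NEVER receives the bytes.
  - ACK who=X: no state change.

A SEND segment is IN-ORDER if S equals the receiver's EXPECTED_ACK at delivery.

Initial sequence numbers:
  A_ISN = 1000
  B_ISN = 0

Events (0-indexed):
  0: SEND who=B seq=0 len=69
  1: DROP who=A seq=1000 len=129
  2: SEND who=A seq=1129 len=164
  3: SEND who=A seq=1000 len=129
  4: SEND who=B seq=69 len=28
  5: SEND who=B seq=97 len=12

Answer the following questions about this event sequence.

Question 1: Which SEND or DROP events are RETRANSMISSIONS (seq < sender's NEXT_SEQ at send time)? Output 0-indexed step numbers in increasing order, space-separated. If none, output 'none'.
Step 0: SEND seq=0 -> fresh
Step 1: DROP seq=1000 -> fresh
Step 2: SEND seq=1129 -> fresh
Step 3: SEND seq=1000 -> retransmit
Step 4: SEND seq=69 -> fresh
Step 5: SEND seq=97 -> fresh

Answer: 3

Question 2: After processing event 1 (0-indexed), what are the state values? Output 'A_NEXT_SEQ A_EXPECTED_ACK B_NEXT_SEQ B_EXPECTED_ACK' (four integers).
After event 0: A_seq=1000 A_ack=69 B_seq=69 B_ack=1000
After event 1: A_seq=1129 A_ack=69 B_seq=69 B_ack=1000

1129 69 69 1000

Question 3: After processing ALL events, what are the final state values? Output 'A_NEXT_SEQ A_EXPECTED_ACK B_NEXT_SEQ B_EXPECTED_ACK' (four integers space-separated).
Answer: 1293 109 109 1293

Derivation:
After event 0: A_seq=1000 A_ack=69 B_seq=69 B_ack=1000
After event 1: A_seq=1129 A_ack=69 B_seq=69 B_ack=1000
After event 2: A_seq=1293 A_ack=69 B_seq=69 B_ack=1000
After event 3: A_seq=1293 A_ack=69 B_seq=69 B_ack=1293
After event 4: A_seq=1293 A_ack=97 B_seq=97 B_ack=1293
After event 5: A_seq=1293 A_ack=109 B_seq=109 B_ack=1293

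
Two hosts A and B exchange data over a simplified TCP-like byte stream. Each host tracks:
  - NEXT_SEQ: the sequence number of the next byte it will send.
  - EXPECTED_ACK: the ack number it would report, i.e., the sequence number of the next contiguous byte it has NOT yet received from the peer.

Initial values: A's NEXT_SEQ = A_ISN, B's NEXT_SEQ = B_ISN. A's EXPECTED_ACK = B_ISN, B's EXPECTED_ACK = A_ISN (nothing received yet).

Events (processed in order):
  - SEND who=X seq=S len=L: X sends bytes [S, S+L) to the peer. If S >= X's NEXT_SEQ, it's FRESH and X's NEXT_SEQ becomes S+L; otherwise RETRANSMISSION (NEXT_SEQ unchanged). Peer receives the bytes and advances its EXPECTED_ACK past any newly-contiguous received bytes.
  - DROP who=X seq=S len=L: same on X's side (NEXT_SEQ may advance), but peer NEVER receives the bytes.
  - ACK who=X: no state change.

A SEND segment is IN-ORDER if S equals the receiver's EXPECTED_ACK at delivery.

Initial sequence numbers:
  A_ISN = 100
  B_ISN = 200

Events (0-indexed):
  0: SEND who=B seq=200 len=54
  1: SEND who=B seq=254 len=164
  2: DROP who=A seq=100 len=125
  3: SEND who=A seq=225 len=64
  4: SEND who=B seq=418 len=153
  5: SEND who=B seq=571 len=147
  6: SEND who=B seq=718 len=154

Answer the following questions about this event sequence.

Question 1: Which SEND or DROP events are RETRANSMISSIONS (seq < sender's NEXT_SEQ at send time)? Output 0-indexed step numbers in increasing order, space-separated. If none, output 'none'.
Answer: none

Derivation:
Step 0: SEND seq=200 -> fresh
Step 1: SEND seq=254 -> fresh
Step 2: DROP seq=100 -> fresh
Step 3: SEND seq=225 -> fresh
Step 4: SEND seq=418 -> fresh
Step 5: SEND seq=571 -> fresh
Step 6: SEND seq=718 -> fresh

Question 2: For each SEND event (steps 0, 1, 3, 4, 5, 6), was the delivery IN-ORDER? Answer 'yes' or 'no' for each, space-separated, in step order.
Step 0: SEND seq=200 -> in-order
Step 1: SEND seq=254 -> in-order
Step 3: SEND seq=225 -> out-of-order
Step 4: SEND seq=418 -> in-order
Step 5: SEND seq=571 -> in-order
Step 6: SEND seq=718 -> in-order

Answer: yes yes no yes yes yes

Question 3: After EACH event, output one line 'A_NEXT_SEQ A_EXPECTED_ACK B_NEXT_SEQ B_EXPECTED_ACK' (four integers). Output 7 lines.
100 254 254 100
100 418 418 100
225 418 418 100
289 418 418 100
289 571 571 100
289 718 718 100
289 872 872 100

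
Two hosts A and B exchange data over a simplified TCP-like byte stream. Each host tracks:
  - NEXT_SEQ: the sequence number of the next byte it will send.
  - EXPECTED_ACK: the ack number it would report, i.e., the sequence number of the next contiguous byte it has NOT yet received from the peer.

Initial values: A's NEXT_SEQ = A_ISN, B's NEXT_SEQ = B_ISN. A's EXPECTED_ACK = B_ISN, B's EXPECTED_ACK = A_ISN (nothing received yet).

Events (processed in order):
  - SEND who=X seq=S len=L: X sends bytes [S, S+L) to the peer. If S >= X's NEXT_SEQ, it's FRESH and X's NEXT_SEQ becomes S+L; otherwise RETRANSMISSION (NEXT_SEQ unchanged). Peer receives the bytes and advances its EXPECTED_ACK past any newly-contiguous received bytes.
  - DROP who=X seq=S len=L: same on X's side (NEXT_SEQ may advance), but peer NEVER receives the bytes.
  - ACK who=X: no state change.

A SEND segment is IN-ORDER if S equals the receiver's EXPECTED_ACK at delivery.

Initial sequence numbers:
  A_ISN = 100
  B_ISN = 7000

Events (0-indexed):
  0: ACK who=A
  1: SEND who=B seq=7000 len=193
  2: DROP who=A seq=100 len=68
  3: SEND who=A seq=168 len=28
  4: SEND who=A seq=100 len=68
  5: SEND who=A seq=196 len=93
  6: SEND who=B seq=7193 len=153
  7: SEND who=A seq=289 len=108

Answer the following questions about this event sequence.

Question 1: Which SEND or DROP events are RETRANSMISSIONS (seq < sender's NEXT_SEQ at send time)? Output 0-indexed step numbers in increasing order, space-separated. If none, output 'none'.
Answer: 4

Derivation:
Step 1: SEND seq=7000 -> fresh
Step 2: DROP seq=100 -> fresh
Step 3: SEND seq=168 -> fresh
Step 4: SEND seq=100 -> retransmit
Step 5: SEND seq=196 -> fresh
Step 6: SEND seq=7193 -> fresh
Step 7: SEND seq=289 -> fresh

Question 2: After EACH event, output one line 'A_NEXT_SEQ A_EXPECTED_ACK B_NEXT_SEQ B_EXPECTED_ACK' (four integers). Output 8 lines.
100 7000 7000 100
100 7193 7193 100
168 7193 7193 100
196 7193 7193 100
196 7193 7193 196
289 7193 7193 289
289 7346 7346 289
397 7346 7346 397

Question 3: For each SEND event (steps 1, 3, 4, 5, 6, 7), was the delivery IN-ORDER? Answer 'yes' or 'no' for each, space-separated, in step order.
Answer: yes no yes yes yes yes

Derivation:
Step 1: SEND seq=7000 -> in-order
Step 3: SEND seq=168 -> out-of-order
Step 4: SEND seq=100 -> in-order
Step 5: SEND seq=196 -> in-order
Step 6: SEND seq=7193 -> in-order
Step 7: SEND seq=289 -> in-order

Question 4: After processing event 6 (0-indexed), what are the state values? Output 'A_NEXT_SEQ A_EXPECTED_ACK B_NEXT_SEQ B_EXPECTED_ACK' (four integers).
After event 0: A_seq=100 A_ack=7000 B_seq=7000 B_ack=100
After event 1: A_seq=100 A_ack=7193 B_seq=7193 B_ack=100
After event 2: A_seq=168 A_ack=7193 B_seq=7193 B_ack=100
After event 3: A_seq=196 A_ack=7193 B_seq=7193 B_ack=100
After event 4: A_seq=196 A_ack=7193 B_seq=7193 B_ack=196
After event 5: A_seq=289 A_ack=7193 B_seq=7193 B_ack=289
After event 6: A_seq=289 A_ack=7346 B_seq=7346 B_ack=289

289 7346 7346 289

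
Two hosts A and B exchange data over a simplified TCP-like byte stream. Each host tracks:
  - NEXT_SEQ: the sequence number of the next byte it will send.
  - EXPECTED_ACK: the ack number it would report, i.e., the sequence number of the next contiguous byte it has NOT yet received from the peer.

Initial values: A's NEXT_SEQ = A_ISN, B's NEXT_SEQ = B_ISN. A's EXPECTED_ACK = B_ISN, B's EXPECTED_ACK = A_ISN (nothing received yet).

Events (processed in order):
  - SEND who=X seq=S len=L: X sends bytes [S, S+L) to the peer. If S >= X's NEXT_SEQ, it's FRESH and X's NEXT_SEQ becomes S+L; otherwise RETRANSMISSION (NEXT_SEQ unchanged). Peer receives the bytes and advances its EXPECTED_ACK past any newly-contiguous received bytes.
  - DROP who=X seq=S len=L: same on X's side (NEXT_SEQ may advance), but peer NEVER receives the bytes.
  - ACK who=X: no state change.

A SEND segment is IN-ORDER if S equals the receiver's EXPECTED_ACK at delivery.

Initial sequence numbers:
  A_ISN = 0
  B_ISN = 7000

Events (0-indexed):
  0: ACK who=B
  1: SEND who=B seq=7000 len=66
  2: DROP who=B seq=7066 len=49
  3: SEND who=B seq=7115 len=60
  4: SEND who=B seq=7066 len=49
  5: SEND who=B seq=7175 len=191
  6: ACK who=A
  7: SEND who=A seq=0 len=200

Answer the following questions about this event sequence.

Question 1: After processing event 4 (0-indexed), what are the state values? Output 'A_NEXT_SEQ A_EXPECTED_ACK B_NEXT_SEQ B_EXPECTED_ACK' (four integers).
After event 0: A_seq=0 A_ack=7000 B_seq=7000 B_ack=0
After event 1: A_seq=0 A_ack=7066 B_seq=7066 B_ack=0
After event 2: A_seq=0 A_ack=7066 B_seq=7115 B_ack=0
After event 3: A_seq=0 A_ack=7066 B_seq=7175 B_ack=0
After event 4: A_seq=0 A_ack=7175 B_seq=7175 B_ack=0

0 7175 7175 0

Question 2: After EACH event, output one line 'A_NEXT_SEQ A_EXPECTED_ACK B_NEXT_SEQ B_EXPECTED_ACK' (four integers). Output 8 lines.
0 7000 7000 0
0 7066 7066 0
0 7066 7115 0
0 7066 7175 0
0 7175 7175 0
0 7366 7366 0
0 7366 7366 0
200 7366 7366 200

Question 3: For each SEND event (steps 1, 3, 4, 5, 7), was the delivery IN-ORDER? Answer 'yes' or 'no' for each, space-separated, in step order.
Answer: yes no yes yes yes

Derivation:
Step 1: SEND seq=7000 -> in-order
Step 3: SEND seq=7115 -> out-of-order
Step 4: SEND seq=7066 -> in-order
Step 5: SEND seq=7175 -> in-order
Step 7: SEND seq=0 -> in-order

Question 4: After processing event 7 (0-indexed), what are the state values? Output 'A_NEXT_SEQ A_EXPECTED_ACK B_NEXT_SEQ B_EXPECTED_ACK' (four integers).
After event 0: A_seq=0 A_ack=7000 B_seq=7000 B_ack=0
After event 1: A_seq=0 A_ack=7066 B_seq=7066 B_ack=0
After event 2: A_seq=0 A_ack=7066 B_seq=7115 B_ack=0
After event 3: A_seq=0 A_ack=7066 B_seq=7175 B_ack=0
After event 4: A_seq=0 A_ack=7175 B_seq=7175 B_ack=0
After event 5: A_seq=0 A_ack=7366 B_seq=7366 B_ack=0
After event 6: A_seq=0 A_ack=7366 B_seq=7366 B_ack=0
After event 7: A_seq=200 A_ack=7366 B_seq=7366 B_ack=200

200 7366 7366 200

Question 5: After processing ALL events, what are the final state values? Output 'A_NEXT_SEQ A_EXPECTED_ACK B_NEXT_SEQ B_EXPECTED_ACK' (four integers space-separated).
After event 0: A_seq=0 A_ack=7000 B_seq=7000 B_ack=0
After event 1: A_seq=0 A_ack=7066 B_seq=7066 B_ack=0
After event 2: A_seq=0 A_ack=7066 B_seq=7115 B_ack=0
After event 3: A_seq=0 A_ack=7066 B_seq=7175 B_ack=0
After event 4: A_seq=0 A_ack=7175 B_seq=7175 B_ack=0
After event 5: A_seq=0 A_ack=7366 B_seq=7366 B_ack=0
After event 6: A_seq=0 A_ack=7366 B_seq=7366 B_ack=0
After event 7: A_seq=200 A_ack=7366 B_seq=7366 B_ack=200

Answer: 200 7366 7366 200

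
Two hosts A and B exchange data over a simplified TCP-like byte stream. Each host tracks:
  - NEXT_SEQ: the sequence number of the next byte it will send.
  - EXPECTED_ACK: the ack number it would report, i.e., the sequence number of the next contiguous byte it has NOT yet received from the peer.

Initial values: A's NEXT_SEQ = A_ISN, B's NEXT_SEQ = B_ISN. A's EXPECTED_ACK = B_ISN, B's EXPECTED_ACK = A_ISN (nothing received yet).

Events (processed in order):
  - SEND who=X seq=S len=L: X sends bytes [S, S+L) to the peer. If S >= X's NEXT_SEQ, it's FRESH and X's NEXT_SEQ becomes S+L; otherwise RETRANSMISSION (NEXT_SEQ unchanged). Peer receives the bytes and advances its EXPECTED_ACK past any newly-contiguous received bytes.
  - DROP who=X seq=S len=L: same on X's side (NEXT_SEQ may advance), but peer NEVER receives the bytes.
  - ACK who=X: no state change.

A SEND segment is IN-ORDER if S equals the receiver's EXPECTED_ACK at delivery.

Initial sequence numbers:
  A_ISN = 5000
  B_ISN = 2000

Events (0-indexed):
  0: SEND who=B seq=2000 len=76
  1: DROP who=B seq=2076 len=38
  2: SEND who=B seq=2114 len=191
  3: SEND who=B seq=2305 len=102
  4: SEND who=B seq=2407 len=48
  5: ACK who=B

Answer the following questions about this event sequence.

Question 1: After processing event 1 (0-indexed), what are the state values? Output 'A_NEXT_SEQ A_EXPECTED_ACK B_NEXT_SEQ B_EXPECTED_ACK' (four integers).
After event 0: A_seq=5000 A_ack=2076 B_seq=2076 B_ack=5000
After event 1: A_seq=5000 A_ack=2076 B_seq=2114 B_ack=5000

5000 2076 2114 5000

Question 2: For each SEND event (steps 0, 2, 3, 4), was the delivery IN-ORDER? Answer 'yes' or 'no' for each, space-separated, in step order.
Answer: yes no no no

Derivation:
Step 0: SEND seq=2000 -> in-order
Step 2: SEND seq=2114 -> out-of-order
Step 3: SEND seq=2305 -> out-of-order
Step 4: SEND seq=2407 -> out-of-order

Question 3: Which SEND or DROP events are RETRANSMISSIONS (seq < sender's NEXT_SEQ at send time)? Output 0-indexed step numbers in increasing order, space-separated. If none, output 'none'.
Step 0: SEND seq=2000 -> fresh
Step 1: DROP seq=2076 -> fresh
Step 2: SEND seq=2114 -> fresh
Step 3: SEND seq=2305 -> fresh
Step 4: SEND seq=2407 -> fresh

Answer: none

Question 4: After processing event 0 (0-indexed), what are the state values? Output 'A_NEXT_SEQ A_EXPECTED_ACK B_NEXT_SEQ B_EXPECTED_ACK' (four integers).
After event 0: A_seq=5000 A_ack=2076 B_seq=2076 B_ack=5000

5000 2076 2076 5000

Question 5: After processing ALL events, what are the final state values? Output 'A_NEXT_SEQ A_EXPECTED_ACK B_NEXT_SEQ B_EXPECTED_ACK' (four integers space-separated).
After event 0: A_seq=5000 A_ack=2076 B_seq=2076 B_ack=5000
After event 1: A_seq=5000 A_ack=2076 B_seq=2114 B_ack=5000
After event 2: A_seq=5000 A_ack=2076 B_seq=2305 B_ack=5000
After event 3: A_seq=5000 A_ack=2076 B_seq=2407 B_ack=5000
After event 4: A_seq=5000 A_ack=2076 B_seq=2455 B_ack=5000
After event 5: A_seq=5000 A_ack=2076 B_seq=2455 B_ack=5000

Answer: 5000 2076 2455 5000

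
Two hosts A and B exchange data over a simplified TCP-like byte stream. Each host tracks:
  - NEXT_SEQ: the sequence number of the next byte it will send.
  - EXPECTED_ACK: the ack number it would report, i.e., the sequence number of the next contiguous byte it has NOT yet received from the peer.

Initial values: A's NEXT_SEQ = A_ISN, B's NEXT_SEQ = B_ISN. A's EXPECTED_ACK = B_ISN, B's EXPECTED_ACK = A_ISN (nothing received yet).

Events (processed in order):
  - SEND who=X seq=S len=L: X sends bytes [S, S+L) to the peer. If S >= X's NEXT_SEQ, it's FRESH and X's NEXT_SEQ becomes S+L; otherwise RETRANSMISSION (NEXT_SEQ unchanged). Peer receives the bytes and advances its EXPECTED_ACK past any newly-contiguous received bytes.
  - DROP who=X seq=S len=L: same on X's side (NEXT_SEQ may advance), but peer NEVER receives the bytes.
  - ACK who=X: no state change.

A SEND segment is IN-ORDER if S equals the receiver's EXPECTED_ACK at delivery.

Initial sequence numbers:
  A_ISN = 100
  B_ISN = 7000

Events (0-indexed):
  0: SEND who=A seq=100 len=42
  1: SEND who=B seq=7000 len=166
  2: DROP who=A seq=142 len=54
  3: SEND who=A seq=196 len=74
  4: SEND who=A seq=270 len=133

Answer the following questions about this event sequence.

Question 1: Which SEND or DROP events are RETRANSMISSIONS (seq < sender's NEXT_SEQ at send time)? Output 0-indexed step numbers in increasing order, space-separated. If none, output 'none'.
Step 0: SEND seq=100 -> fresh
Step 1: SEND seq=7000 -> fresh
Step 2: DROP seq=142 -> fresh
Step 3: SEND seq=196 -> fresh
Step 4: SEND seq=270 -> fresh

Answer: none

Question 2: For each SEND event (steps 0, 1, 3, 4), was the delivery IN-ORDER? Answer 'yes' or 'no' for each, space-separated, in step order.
Step 0: SEND seq=100 -> in-order
Step 1: SEND seq=7000 -> in-order
Step 3: SEND seq=196 -> out-of-order
Step 4: SEND seq=270 -> out-of-order

Answer: yes yes no no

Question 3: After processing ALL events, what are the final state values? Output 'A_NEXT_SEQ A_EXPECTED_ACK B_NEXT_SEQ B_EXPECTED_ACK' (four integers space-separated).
Answer: 403 7166 7166 142

Derivation:
After event 0: A_seq=142 A_ack=7000 B_seq=7000 B_ack=142
After event 1: A_seq=142 A_ack=7166 B_seq=7166 B_ack=142
After event 2: A_seq=196 A_ack=7166 B_seq=7166 B_ack=142
After event 3: A_seq=270 A_ack=7166 B_seq=7166 B_ack=142
After event 4: A_seq=403 A_ack=7166 B_seq=7166 B_ack=142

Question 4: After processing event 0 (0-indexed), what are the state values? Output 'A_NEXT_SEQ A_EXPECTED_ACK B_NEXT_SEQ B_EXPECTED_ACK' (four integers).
After event 0: A_seq=142 A_ack=7000 B_seq=7000 B_ack=142

142 7000 7000 142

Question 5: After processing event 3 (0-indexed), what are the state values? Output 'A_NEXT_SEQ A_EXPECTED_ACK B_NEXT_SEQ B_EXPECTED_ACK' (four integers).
After event 0: A_seq=142 A_ack=7000 B_seq=7000 B_ack=142
After event 1: A_seq=142 A_ack=7166 B_seq=7166 B_ack=142
After event 2: A_seq=196 A_ack=7166 B_seq=7166 B_ack=142
After event 3: A_seq=270 A_ack=7166 B_seq=7166 B_ack=142

270 7166 7166 142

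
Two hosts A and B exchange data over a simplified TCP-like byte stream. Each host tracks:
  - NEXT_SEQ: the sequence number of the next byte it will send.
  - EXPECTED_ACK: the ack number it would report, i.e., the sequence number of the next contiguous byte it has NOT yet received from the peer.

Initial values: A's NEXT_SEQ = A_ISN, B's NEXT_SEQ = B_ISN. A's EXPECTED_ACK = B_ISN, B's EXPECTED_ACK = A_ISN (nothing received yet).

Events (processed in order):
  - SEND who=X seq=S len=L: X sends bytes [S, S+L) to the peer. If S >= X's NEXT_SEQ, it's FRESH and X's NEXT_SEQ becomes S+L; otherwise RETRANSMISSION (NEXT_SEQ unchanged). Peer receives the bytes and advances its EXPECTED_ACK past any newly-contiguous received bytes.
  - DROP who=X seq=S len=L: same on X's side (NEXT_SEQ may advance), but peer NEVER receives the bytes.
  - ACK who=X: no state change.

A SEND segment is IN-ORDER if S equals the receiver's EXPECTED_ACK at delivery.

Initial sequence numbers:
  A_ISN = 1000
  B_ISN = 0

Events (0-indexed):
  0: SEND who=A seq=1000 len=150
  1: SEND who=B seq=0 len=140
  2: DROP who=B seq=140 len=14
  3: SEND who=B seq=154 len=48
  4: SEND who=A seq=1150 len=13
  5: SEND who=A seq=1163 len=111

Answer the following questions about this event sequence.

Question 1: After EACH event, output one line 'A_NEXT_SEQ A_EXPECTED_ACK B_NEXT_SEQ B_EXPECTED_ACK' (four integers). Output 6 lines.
1150 0 0 1150
1150 140 140 1150
1150 140 154 1150
1150 140 202 1150
1163 140 202 1163
1274 140 202 1274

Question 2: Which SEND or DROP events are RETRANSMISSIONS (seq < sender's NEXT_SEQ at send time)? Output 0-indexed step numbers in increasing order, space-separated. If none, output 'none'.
Answer: none

Derivation:
Step 0: SEND seq=1000 -> fresh
Step 1: SEND seq=0 -> fresh
Step 2: DROP seq=140 -> fresh
Step 3: SEND seq=154 -> fresh
Step 4: SEND seq=1150 -> fresh
Step 5: SEND seq=1163 -> fresh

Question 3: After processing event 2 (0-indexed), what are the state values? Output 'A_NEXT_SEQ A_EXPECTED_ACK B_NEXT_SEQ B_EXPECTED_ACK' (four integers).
After event 0: A_seq=1150 A_ack=0 B_seq=0 B_ack=1150
After event 1: A_seq=1150 A_ack=140 B_seq=140 B_ack=1150
After event 2: A_seq=1150 A_ack=140 B_seq=154 B_ack=1150

1150 140 154 1150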